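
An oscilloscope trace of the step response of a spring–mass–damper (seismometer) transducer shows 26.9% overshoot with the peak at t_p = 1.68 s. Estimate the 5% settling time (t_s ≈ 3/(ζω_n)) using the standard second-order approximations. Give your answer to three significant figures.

ζ from %OS: ζ = |ln 0.269|/√(π²+ln²0.269) = 0.386.
From t_p = π/ω_d, ω_d = π/1.68 = 1.87 rad/s, so ω_n = ω_d/√(1−ζ²) = 2.03 rad/s.
t_s ≈ 3/(ζω_n) = 3/(0.386·2.03) = 3.84 s.

t_s ≈ 3.84 s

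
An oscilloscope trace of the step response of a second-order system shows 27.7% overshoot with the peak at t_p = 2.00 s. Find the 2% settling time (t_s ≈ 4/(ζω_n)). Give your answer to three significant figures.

ζ from %OS: ζ = |ln 0.277|/√(π²+ln²0.277) = 0.378.
t_p = π/ω_d ⇒ ω_d = 1.57 rad/s; then ω_n = ω_d/√(1−ζ²) = 1.70 rad/s.
t_s ≈ 4/(ζω_n) = 4/(0.378·1.70) = 6.23 s.

t_s ≈ 6.23 s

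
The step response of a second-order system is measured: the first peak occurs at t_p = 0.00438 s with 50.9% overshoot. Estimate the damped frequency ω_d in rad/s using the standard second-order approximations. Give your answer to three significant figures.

t_p = π/ω_d, so ω_d = π/0.00438 = 717 rad/s.

ω_d ≈ 717 rad/s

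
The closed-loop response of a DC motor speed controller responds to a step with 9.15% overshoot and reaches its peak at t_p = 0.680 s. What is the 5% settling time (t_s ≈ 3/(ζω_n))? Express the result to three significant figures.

t_s ≈ 0.853 s

ζ from %OS: ζ = |ln 0.0915|/√(π²+ln²0.0915) = 0.606.
From t_p = π/ω_d, ω_d = π/0.680 = 4.62 rad/s, so ω_n = ω_d/√(1−ζ²) = 5.81 rad/s.
t_s ≈ 3/(ζω_n) = 3/(0.606·5.81) = 0.853 s.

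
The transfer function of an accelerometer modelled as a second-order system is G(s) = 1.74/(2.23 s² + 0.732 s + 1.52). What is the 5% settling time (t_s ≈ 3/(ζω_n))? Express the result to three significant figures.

Dividing through by 2.23: denominator becomes s² + 0.3283 s + 0.6816.
So ω_n = √0.6816 = 0.826 rad/s and ζ = 0.3283/(2·0.826) = 0.199.
t_s ≈ 3/(ζω_n) = 18.3 s.

t_s ≈ 18.3 s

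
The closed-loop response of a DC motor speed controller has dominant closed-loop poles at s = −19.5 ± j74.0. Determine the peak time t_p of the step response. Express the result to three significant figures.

t_p ≈ 0.0425 s

t_p = π/ω_d with ω_d = 74.0 (the imaginary part), so t_p = 0.0425 s.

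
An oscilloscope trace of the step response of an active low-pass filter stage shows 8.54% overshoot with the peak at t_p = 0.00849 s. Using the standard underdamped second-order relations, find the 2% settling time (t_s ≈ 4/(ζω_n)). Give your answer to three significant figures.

The overshoot fixes ζ = −ln(OS)/√(π²+ln²(OS)) = 0.617.
t_p = π/ω_d ⇒ ω_d = 370 rad/s; then ω_n = ω_d/√(1−ζ²) = 470 rad/s.
t_s ≈ 4/(ζω_n) = 4/(0.617·470) = 0.0138 s.

t_s ≈ 0.0138 s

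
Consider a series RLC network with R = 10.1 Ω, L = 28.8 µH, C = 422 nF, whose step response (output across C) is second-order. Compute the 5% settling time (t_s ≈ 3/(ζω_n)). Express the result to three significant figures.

t_s ≈ 0.0000171 s

For a series RLC circuit (capacitor voltage as output), ω_n = 1/√(LC) = 1/√(28.8 µH · 422 nF) = 287000 rad/s.
ζ = (R/2)·√(C/L) = (10.1/2)·√(422 nF/28.8 µH) = 0.611.
t_s ≈ 3/(ζω_n) = 0.0000171 s.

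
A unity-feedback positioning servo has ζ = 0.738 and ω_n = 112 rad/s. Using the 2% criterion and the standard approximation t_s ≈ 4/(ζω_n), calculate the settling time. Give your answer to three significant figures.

t_s ≈ 0.0484 s

t_s ≈ 4/(ζω_n) = 4/(0.738 × 112) = 0.0484 s.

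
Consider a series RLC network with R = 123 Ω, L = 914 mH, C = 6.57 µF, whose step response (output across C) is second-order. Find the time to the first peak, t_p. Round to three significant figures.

t_p ≈ 0.00781 s

For a series RLC circuit (capacitor voltage as output), ω_n = 1/√(LC) = 1/√(914 mH · 6.57 µF) = 408 rad/s.
ζ = (R/2)·√(C/L) = (123/2)·√(6.57 µF/914 mH) = 0.165.
The damped frequency ω_d = ω_n√(1−ζ²) = 402 rad/s. t_p = π/ω_d = 0.00781 s.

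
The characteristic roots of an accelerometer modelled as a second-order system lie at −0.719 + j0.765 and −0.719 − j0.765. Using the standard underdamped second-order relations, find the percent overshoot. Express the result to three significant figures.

|pole| = ω_n = √(0.719² + 0.765²) = 1.05 rad/s; ζ = cos θ = σ/ω_n = 0.685.
%OS = 100 e^{−πζ/√(1−ζ²)} with ζ = 0.685 gives 5.22%.

%OS ≈ 5.22%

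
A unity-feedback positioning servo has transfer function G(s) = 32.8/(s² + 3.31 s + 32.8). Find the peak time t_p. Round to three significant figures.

t_p ≈ 0.573 s

Comparing the denominator to s² + 2ζω_n s + ω_n²: ω_n = √32.8 = 5.73 rad/s, and 2ζω_n = 3.31 so ζ = 3.31/(2·5.73) = 0.289.
The damped frequency ω_d = ω_n√(1−ζ²) = 5.48 rad/s. Then t_p = π/ω_d = 0.573 s.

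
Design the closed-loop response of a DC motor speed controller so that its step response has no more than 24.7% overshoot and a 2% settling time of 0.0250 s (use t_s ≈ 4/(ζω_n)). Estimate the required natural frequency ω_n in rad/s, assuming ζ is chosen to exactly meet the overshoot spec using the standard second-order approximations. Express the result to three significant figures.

ω_n ≈ 393 rad/s

Inverting the overshoot relation: ζ = |ln 0.247|/√(π² + ln²0.247) = 0.407.
From t_s ≈ 4/(ζω_n): ω_n = 4/(ζ·t_s) = 4/(0.407·0.0250) = 393 rad/s.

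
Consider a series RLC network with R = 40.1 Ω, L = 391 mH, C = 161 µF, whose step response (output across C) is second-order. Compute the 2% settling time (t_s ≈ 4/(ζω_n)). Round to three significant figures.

For a series RLC circuit (capacitor voltage as output), ω_n = 1/√(LC) = 1/√(391 mH · 161 µF) = 126 rad/s.
ζ = (R/2)·√(C/L) = (40.1/2)·√(161 µF/391 mH) = 0.407.
t_s ≈ 4/(ζω_n) = 0.0780 s.

t_s ≈ 0.0780 s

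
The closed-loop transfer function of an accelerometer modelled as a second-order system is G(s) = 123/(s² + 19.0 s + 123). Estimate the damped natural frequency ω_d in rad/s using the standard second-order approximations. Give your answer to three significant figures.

ω_d ≈ 5.72 rad/s

ω_n = √123 = 11.1 rad/s; ζ = 19.0/(2·11.1) = 0.857.
The damped frequency ω_d = ω_n√(1−ζ²) = 5.72 rad/s.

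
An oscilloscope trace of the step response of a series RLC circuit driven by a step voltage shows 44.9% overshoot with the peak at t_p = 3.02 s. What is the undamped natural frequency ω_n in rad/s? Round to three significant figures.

ω_n ≈ 1.07 rad/s

From the overshoot, ζ = −ln(OS)/√(π²+ln²(OS)) = 0.247.
From t_p = π/ω_d, ω_d = π/3.02 = 1.04 rad/s, so ω_n = ω_d/√(1−ζ²) = 1.07 rad/s.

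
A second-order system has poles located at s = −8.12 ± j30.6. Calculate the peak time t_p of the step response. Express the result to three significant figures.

t_p = π/ω_d with ω_d = 30.6 (the imaginary part), so t_p = 0.103 s.

t_p ≈ 0.103 s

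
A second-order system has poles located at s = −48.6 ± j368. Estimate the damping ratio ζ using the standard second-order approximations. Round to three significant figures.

|pole| = ω_n = √(48.6² + 368²) = 371 rad/s; ζ = cos θ = σ/ω_n = 0.131.

ζ ≈ 0.131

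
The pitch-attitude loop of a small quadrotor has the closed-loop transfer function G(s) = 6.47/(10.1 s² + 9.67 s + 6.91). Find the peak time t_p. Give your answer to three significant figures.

Dividing through by 10.1: denominator becomes s² + 0.9574 s + 0.6842.
So ω_n = √0.6842 = 0.827 rad/s and ζ = 0.9574/(2·0.827) = 0.579.
ω_d = ω_n√(1−ζ²) = 0.675 rad/s. t_p = π/ω_d = 4.66 s.

t_p ≈ 4.66 s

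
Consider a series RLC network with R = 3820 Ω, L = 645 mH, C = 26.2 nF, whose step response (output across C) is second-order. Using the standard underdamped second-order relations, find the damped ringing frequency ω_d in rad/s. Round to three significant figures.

ω_d ≈ 7100 rad/s

For a series RLC circuit (capacitor voltage as output), ω_n = 1/√(LC) = 1/√(645 mH · 26.2 nF) = 7690 rad/s.
ζ = (R/2)·√(C/L) = (3820/2)·√(26.2 nF/645 mH) = 0.385.
ω_d = 7690·√(1 − 0.385²) = 7100 rad/s.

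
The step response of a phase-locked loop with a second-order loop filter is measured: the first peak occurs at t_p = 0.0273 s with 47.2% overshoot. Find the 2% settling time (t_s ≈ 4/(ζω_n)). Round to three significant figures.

t_s ≈ 0.145 s

The overshoot fixes ζ = −ln(OS)/√(π²+ln²(OS)) = 0.232.
From t_p = π/ω_d, ω_d = π/0.0273 = 115 rad/s, so ω_n = ω_d/√(1−ζ²) = 118 rad/s.
t_s ≈ 4/(ζω_n) = 4/(0.232·118) = 0.145 s.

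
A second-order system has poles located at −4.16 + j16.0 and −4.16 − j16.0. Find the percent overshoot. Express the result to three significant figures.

|pole| = ω_n = √(4.16² + 16.0²) = 16.5 rad/s; ζ = cos θ = σ/ω_n = 0.252.
%OS = 100·exp(−πζ/√(1−ζ²)) = 44.2%.

%OS ≈ 44.2%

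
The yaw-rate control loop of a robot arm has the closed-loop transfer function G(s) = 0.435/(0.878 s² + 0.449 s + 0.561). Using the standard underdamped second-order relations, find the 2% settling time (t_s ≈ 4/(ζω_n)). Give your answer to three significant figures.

t_s ≈ 15.6 s

Dividing through by 0.878: denominator becomes s² + 0.5114 s + 0.6390.
So ω_n = √0.6390 = 0.799 rad/s and ζ = 0.5114/(2·0.799) = 0.320.
t_s ≈ 4/(ζω_n) = 15.6 s.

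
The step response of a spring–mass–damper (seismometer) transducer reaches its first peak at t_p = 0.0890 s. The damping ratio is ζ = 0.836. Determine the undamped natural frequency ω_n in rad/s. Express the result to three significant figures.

ω_n ≈ 64.3 rad/s

Peak time t_p = π/ω_d, so ω_d = π/t_p = π/0.0890 = 35.3 rad/s.
ω_n = ω_d/√(1−ζ²) = 35.3/√0.301 = 64.3 rad/s.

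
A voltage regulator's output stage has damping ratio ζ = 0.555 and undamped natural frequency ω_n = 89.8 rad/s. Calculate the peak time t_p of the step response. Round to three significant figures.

t_p ≈ 0.0421 s

The damped frequency is ω_d = ω_n√(1−ζ²) = 89.8·√(1−0.308) = 74.7 rad/s.
Peak time t_p = π/ω_d = π/74.7 = 0.0421 s.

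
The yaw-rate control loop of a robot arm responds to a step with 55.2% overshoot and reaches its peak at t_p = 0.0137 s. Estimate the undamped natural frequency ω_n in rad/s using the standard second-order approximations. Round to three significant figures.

ω_n ≈ 233 rad/s

ζ from %OS: ζ = |ln 0.552|/√(π²+ln²0.552) = 0.186.
t_p = π/ω_d ⇒ ω_d = 229 rad/s; then ω_n = ω_d/√(1−ζ²) = 233 rad/s.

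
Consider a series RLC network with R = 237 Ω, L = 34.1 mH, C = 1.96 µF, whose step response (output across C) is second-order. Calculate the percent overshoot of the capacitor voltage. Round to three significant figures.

%OS ≈ 0.162%

For a series RLC circuit (capacitor voltage as output), ω_n = 1/√(LC) = 1/√(34.1 mH · 1.96 µF) = 3870 rad/s.
ζ = (R/2)·√(C/L) = (237/2)·√(1.96 µF/34.1 mH) = 0.898.
Overshoot: exp(−π·0.898/√(1−0.898²)) = 0.00162, i.e. 0.162%.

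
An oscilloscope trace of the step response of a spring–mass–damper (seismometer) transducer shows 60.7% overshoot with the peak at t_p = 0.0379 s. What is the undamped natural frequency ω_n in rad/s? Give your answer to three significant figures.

ζ from %OS: ζ = |ln 0.607|/√(π²+ln²0.607) = 0.157.
t_p = π/ω_d ⇒ ω_d = 82.9 rad/s; then ω_n = ω_d/√(1−ζ²) = 83.9 rad/s.

ω_n ≈ 83.9 rad/s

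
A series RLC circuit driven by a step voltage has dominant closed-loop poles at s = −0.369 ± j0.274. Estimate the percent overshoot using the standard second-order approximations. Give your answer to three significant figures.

|pole| = ω_n = √(0.369² + 0.274²) = 0.460 rad/s; ζ = cos θ = σ/ω_n = 0.803.
%OS = 100·exp(−πζ/√(1−ζ²)) = 1.45%.

%OS ≈ 1.45%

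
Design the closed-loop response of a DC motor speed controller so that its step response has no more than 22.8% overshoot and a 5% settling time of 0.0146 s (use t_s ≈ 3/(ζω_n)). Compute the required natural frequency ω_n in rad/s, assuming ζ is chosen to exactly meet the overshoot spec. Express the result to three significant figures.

ω_n ≈ 483 rad/s

ζ = −ln(OS)/√(π² + (ln OS)²). With OS = 0.228, ln OS = −1.478 and ζ = 1.478/3.472 = 0.426.
From t_s ≈ 3/(ζω_n): ω_n = 3/(ζ·t_s) = 3/(0.426·0.0146) = 483 rad/s.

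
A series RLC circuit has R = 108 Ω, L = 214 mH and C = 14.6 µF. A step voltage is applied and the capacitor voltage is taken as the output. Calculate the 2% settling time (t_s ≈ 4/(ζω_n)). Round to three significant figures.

t_s ≈ 0.0159 s

For a series RLC circuit (capacitor voltage as output), ω_n = 1/√(LC) = 1/√(214 mH · 14.6 µF) = 566 rad/s.
ζ = (R/2)·√(C/L) = (108/2)·√(14.6 µF/214 mH) = 0.446.
t_s ≈ 4/(ζω_n) = 0.0159 s.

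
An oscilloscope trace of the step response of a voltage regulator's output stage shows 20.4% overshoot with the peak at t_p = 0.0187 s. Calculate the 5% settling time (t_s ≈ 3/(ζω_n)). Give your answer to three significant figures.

The overshoot fixes ζ = −ln(OS)/√(π²+ln²(OS)) = 0.451.
t_p = π/ω_d ⇒ ω_d = 168 rad/s; then ω_n = ω_d/√(1−ζ²) = 188 rad/s.
t_s ≈ 3/(ζω_n) = 3/(0.451·188) = 0.0353 s.

t_s ≈ 0.0353 s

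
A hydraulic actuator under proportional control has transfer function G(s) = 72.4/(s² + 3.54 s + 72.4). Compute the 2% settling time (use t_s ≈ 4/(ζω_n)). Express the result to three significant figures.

Matching coefficients with s² + 2ζω_n s + ω_n² gives ω_n² = 72.4 ⇒ ω_n = 8.51 rad/s, and ζ = 3.54/(2ω_n) = 0.208.
t_s ≈ 4/(ζω_n) = 4/(0.208·8.51) = 2.26 s.

t_s ≈ 2.26 s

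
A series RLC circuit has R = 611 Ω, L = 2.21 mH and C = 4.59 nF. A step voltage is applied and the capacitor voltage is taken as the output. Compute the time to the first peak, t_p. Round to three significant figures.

t_p ≈ 0.0000111 s

For a series RLC circuit (capacitor voltage as output), ω_n = 1/√(LC) = 1/√(2.21 mH · 4.59 nF) = 314000 rad/s.
ζ = (R/2)·√(C/L) = (611/2)·√(4.59 nF/2.21 mH) = 0.440.
The damped frequency ω_d = ω_n√(1−ζ²) = 282000 rad/s. t_p = π/ω_d = 0.0000111 s.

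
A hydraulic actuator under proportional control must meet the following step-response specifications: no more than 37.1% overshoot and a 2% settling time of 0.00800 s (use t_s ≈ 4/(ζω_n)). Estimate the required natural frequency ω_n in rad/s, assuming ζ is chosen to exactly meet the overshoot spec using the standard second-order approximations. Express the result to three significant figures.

ζ = −ln(OS)/√(π² + (ln OS)²). With OS = 0.371, ln OS = −0.9916 and ζ = 0.9916/3.294 = 0.301.
From t_s ≈ 4/(ζω_n): ω_n = 4/(ζ·t_s) = 4/(0.301·0.00800) = 1660 rad/s.

ω_n ≈ 1660 rad/s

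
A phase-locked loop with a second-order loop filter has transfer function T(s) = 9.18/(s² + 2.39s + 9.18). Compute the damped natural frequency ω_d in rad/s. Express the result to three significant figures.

ω_d ≈ 2.78 rad/s

Comparing the denominator to s² + 2ζω_n s + ω_n²: ω_n = √9.18 = 3.03 rad/s, and 2ζω_n = 2.39 so ζ = 2.39/(2·3.03) = 0.394.
The damped frequency ω_d = ω_n√(1−ζ²) = 2.78 rad/s.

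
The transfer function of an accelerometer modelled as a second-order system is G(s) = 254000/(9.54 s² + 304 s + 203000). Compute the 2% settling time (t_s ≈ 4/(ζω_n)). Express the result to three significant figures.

Dividing through by 9.54: denominator becomes s² + 31.87 s + 21280.
So ω_n = √21280 = 146 rad/s and ζ = 31.87/(2·146) = 0.109.
t_s ≈ 4/(ζω_n) = 0.251 s.

t_s ≈ 0.251 s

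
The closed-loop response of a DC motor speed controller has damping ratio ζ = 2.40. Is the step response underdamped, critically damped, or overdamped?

overdamped

Since ζ = 2.40 > 1, the system is overdamped.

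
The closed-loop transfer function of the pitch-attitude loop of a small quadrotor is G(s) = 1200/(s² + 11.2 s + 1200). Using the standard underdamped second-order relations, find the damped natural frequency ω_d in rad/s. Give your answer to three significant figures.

ω_d ≈ 34.2 rad/s

ω_n = √1200 = 34.6 rad/s; ζ = 11.2/(2·34.6) = 0.162.
The damped frequency ω_d = ω_n√(1−ζ²) = 34.2 rad/s.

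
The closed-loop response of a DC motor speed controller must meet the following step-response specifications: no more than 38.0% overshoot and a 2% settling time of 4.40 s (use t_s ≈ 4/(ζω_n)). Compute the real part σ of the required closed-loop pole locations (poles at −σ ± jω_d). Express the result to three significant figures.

The settling-time spec alone fixes σ = ζω_n = 4/t_s = 4/4.40 = 0.909.
(Overshoot then fixes ζ = 0.294 and hence ω_d = σ·√(1−ζ²)/ζ = 2.95 rad/s.)

σ ≈ 0.909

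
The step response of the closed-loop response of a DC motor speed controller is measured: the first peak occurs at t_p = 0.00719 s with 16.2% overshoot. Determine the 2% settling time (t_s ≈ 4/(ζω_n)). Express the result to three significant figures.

t_s ≈ 0.0158 s

The overshoot fixes ζ = −ln(OS)/√(π²+ln²(OS)) = 0.501.
t_p = π/ω_d ⇒ ω_d = 437 rad/s; then ω_n = ω_d/√(1−ζ²) = 505 rad/s.
t_s ≈ 4/(ζω_n) = 4/(0.501·505) = 0.0158 s.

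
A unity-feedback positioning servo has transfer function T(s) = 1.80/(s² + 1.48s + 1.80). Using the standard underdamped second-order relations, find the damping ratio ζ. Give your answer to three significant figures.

ζ ≈ 0.552

Comparing the denominator to s² + 2ζω_n s + ω_n²: ω_n = √1.80 = 1.34 rad/s, and 2ζω_n = 1.48 so ζ = 1.48/(2·1.34) = 0.552.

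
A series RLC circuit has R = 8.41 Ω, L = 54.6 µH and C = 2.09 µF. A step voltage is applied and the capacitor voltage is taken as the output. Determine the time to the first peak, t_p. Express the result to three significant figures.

t_p ≈ 0.0000590 s

For a series RLC circuit (capacitor voltage as output), ω_n = 1/√(LC) = 1/√(54.6 µH · 2.09 µF) = 93600 rad/s.
ζ = (R/2)·√(C/L) = (8.41/2)·√(2.09 µF/54.6 µH) = 0.823.
The damped frequency ω_d = ω_n√(1−ζ²) = 53200 rad/s. t_p = π/ω_d = 0.0000590 s.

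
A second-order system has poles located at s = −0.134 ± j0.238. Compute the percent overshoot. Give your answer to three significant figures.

The poles are at −σ ± jω_d with σ = 0.134 and ω_d = 0.238, so ω_n = √(σ²+ω_d²) = 0.273 rad/s and ζ = σ/ω_n = 0.491.
%OS = 100 e^{−πζ/√(1−ζ²)} with ζ = 0.491 gives 17.1%.

%OS ≈ 17.1%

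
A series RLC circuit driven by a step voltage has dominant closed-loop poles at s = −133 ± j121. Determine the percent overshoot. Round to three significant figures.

The poles are at −σ ± jω_d with σ = 133 and ω_d = 121, so ω_n = √(σ²+ω_d²) = 180 rad/s and ζ = σ/ω_n = 0.740.
%OS = 100 e^{−πζ/√(1−ζ²)} with ζ = 0.740 gives 3.16%.

%OS ≈ 3.16%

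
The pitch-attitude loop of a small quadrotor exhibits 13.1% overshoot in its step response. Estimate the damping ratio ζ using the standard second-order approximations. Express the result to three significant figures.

ζ ≈ 0.543

ζ = −ln(OS)/√(π² + (ln OS)²). With OS = 0.131, ln OS = −2.033 and ζ = 2.033/3.742 = 0.543.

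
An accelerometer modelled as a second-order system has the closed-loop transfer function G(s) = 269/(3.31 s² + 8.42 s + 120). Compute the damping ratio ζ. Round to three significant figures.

Dividing through by 3.31: denominator becomes s² + 2.544 s + 36.25.
So ω_n = √36.25 = 6.02 rad/s and ζ = 2.544/(2·6.02) = 0.211.

ζ ≈ 0.211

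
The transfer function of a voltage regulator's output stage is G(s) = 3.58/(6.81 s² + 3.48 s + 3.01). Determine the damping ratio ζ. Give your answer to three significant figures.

Dividing through by 6.81: denominator becomes s² + 0.5110 s + 0.4420.
So ω_n = √0.4420 = 0.665 rad/s and ζ = 0.5110/(2·0.665) = 0.384.

ζ ≈ 0.384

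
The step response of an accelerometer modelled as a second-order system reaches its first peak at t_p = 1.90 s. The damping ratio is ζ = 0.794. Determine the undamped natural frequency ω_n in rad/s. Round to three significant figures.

ω_n ≈ 2.72 rad/s

Peak time t_p = π/ω_d, so ω_d = π/t_p = π/1.90 = 1.65 rad/s.
ω_n = ω_d/√(1−ζ²) = 1.65/√0.370 = 2.72 rad/s.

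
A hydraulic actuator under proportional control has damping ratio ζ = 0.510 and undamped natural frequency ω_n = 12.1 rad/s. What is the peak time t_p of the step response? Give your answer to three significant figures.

t_p ≈ 0.302 s

The damped frequency is ω_d = ω_n√(1−ζ²) = 12.1·√(1−0.260) = 10.4 rad/s.
Peak time t_p = π/ω_d = π/10.4 = 0.302 s.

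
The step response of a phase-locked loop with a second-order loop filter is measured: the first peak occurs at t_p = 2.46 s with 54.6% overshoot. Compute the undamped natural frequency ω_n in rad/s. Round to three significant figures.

From the overshoot, ζ = −ln(OS)/√(π²+ln²(OS)) = 0.189.
t_p = π/ω_d ⇒ ω_d = 1.28 rad/s; then ω_n = ω_d/√(1−ζ²) = 1.30 rad/s.

ω_n ≈ 1.30 rad/s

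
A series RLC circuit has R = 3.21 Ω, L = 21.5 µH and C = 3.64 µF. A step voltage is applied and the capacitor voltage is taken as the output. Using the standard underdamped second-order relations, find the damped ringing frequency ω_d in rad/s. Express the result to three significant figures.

For a series RLC circuit (capacitor voltage as output), ω_n = 1/√(LC) = 1/√(21.5 µH · 3.64 µF) = 113000 rad/s.
ζ = (R/2)·√(C/L) = (3.21/2)·√(3.64 µF/21.5 µH) = 0.660.
ω_d = ω_n√(1−ζ²) = 84900 rad/s.

ω_d ≈ 84900 rad/s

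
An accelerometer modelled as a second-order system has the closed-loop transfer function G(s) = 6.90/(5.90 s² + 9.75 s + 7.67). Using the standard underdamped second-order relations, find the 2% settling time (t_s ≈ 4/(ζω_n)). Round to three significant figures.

Dividing through by 5.90: denominator becomes s² + 1.653 s + 1.300.
So ω_n = √1.300 = 1.14 rad/s and ζ = 1.653/(2·1.14) = 0.725.
t_s ≈ 4/(ζω_n) = 4.84 s.

t_s ≈ 4.84 s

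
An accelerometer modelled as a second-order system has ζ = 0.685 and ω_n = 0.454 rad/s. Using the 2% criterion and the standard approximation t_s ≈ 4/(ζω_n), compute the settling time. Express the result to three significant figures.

t_s ≈ 12.9 s

t_s ≈ 4/(ζω_n) = 4/(0.685 × 0.454) = 12.9 s.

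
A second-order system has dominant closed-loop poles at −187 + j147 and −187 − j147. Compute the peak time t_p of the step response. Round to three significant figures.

t_p ≈ 0.0214 s

t_p = π/ω_d with ω_d = 147 (the imaginary part), so t_p = 0.0214 s.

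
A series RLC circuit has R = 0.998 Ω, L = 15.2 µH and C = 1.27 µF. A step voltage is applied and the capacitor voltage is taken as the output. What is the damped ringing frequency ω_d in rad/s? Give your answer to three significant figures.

For a series RLC circuit (capacitor voltage as output), ω_n = 1/√(LC) = 1/√(15.2 µH · 1.27 µF) = 228000 rad/s.
ζ = (R/2)·√(C/L) = (0.998/2)·√(1.27 µF/15.2 µH) = 0.144.
The damped frequency ω_d = ω_n√(1−ζ²) = 225000 rad/s.

ω_d ≈ 225000 rad/s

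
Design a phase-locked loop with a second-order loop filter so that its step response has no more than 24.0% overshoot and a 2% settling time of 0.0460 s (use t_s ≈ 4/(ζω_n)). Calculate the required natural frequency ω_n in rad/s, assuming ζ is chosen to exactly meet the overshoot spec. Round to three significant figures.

Inverting the overshoot relation: ζ = |ln 0.240|/√(π² + ln²0.240) = 0.414.
Then ω_n = 4/(ζ t_s) = 4/(0.414 × 0.0460) = 210 rad/s.

ω_n ≈ 210 rad/s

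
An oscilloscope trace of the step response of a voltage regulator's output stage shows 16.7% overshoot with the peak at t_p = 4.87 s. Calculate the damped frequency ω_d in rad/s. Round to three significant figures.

t_p = π/ω_d, so ω_d = π/4.87 = 0.645 rad/s.

ω_d ≈ 0.645 rad/s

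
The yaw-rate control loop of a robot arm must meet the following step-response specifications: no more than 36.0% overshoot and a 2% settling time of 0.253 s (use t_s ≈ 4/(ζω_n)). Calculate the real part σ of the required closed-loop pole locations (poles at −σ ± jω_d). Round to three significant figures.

The settling-time spec alone fixes σ = ζω_n = 4/t_s = 4/0.253 = 15.8.
(Overshoot then fixes ζ = 0.309 and hence ω_d = σ·√(1−ζ²)/ζ = 48.6 rad/s.)

σ ≈ 15.8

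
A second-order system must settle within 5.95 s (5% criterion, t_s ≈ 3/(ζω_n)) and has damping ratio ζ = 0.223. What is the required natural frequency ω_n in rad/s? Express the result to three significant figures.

ω_n ≈ 2.26 rad/s

Rearranging t_s ≈ 3/(ζω_n) gives ω_n = 3/(ζ·t_s) = 3/(0.223 × 5.95) = 2.26 rad/s.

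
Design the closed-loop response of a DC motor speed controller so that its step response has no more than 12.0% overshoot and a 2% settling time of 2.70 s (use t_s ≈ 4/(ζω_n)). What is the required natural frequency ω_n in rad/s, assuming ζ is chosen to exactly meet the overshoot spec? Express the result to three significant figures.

ω_n ≈ 2.65 rad/s

ζ = −ln(OS)/√(π² + (ln OS)²). With OS = 0.120, ln OS = −2.120 and ζ = 2.120/3.790 = 0.559.
Then ω_n = 4/(ζ t_s) = 4/(0.559 × 2.70) = 2.65 rad/s.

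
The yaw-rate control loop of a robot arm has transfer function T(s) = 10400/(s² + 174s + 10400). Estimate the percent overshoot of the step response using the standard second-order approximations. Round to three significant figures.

Matching coefficients with s² + 2ζω_n s + ω_n² gives ω_n² = 10400 ⇒ ω_n = 102 rad/s, and ζ = 174/(2ω_n) = 0.853.
Overshoot: exp(−π·0.853/√(1−0.853²)) = 0.00588, i.e. 0.588%.

%OS ≈ 0.588%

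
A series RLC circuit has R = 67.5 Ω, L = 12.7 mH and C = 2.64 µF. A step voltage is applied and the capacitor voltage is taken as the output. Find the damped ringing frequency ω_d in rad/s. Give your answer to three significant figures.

ω_d ≈ 4770 rad/s

For a series RLC circuit (capacitor voltage as output), ω_n = 1/√(LC) = 1/√(12.7 mH · 2.64 µF) = 5460 rad/s.
ζ = (R/2)·√(C/L) = (67.5/2)·√(2.64 µF/12.7 mH) = 0.487.
ω_d = ω_n√(1−ζ²) = 4770 rad/s.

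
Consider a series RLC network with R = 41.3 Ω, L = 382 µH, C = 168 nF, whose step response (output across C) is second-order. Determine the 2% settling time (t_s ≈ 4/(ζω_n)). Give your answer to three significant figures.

For a series RLC circuit (capacitor voltage as output), ω_n = 1/√(LC) = 1/√(382 µH · 168 nF) = 125000 rad/s.
ζ = (R/2)·√(C/L) = (41.3/2)·√(168 nF/382 µH) = 0.433.
t_s ≈ 4/(ζω_n) = 0.0000740 s.

t_s ≈ 0.0000740 s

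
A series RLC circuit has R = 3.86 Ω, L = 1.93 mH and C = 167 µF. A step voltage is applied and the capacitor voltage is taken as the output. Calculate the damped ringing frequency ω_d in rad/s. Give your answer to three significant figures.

ω_d ≈ 1450 rad/s

For a series RLC circuit (capacitor voltage as output), ω_n = 1/√(LC) = 1/√(1.93 mH · 167 µF) = 1760 rad/s.
ζ = (R/2)·√(C/L) = (3.86/2)·√(167 µF/1.93 mH) = 0.568.
ω_d = 1760·√(1 − 0.568²) = 1450 rad/s.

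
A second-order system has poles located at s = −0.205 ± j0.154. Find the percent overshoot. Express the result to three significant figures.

%OS ≈ 1.53%

The poles are at −σ ± jω_d with σ = 0.205 and ω_d = 0.154, so ω_n = √(σ²+ω_d²) = 0.256 rad/s and ζ = σ/ω_n = 0.800.
%OS = 100 e^{−πζ/√(1−ζ²)} with ζ = 0.800 gives 1.53%.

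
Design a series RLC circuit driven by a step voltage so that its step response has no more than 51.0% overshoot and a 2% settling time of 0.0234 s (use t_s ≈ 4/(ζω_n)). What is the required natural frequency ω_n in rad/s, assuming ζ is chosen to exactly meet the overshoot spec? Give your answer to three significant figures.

ζ = −ln(OS)/√(π² + (ln OS)²). With OS = 0.510, ln OS = −0.6733 and ζ = 0.6733/3.213 = 0.210.
Then ω_n = 4/(ζ t_s) = 4/(0.210 × 0.0234) = 816 rad/s.

ω_n ≈ 816 rad/s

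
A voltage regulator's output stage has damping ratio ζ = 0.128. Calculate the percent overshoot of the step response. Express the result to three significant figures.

%OS ≈ 66.7%

For an underdamped second-order system, %OS = 100·exp(−πζ/√(1−ζ²)).
πζ/√(1−ζ²) = π·0.128/√(1−0.0164) = 0.4055, so %OS = 100·e^(−0.4055) = 66.7%.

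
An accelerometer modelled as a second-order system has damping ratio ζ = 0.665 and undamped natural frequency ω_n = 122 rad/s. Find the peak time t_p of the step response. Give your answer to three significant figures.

t_p ≈ 0.0345 s

The damped frequency is ω_d = ω_n√(1−ζ²) = 122·√(1−0.442) = 91.1 rad/s.
Peak time t_p = π/ω_d = π/91.1 = 0.0345 s.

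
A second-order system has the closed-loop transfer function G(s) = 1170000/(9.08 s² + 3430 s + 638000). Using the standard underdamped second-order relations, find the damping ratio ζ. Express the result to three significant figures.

ζ ≈ 0.713

Dividing through by 9.08: denominator becomes s² + 377.8 s + 70260.
So ω_n = √70260 = 265 rad/s and ζ = 377.8/(2·265) = 0.713.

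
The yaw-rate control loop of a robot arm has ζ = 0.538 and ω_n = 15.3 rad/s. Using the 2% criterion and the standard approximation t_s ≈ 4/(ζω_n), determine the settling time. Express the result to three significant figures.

t_s ≈ 0.486 s

t_s ≈ 4/(ζω_n) = 4/(0.538 × 15.3) = 0.486 s.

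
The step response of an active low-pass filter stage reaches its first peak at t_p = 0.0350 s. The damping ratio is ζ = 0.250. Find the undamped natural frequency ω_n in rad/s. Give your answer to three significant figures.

ω_n ≈ 92.7 rad/s

Peak time t_p = π/ω_d, so ω_d = π/t_p = π/0.0350 = 89.8 rad/s.
ω_n = ω_d/√(1−ζ²) = 89.8/√0.938 = 92.7 rad/s.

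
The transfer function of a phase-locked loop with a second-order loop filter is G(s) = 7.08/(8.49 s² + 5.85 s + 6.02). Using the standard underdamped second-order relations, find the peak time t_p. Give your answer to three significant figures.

Dividing through by 8.49: denominator becomes s² + 0.6890 s + 0.7091.
So ω_n = √0.7091 = 0.842 rad/s and ζ = 0.6890/(2·0.842) = 0.409.
The damped frequency ω_d = ω_n√(1−ζ²) = 0.768 rad/s. t_p = π/ω_d = 4.09 s.

t_p ≈ 4.09 s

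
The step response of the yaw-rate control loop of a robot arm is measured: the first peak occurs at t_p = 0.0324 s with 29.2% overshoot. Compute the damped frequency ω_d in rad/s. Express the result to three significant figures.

ω_d ≈ 97.0 rad/s

t_p = π/ω_d, so ω_d = π/0.0324 = 97.0 rad/s.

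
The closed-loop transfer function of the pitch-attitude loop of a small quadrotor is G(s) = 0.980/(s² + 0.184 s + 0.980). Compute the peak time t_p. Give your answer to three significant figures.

ω_n = √0.980 = 0.990 rad/s; ζ = 0.184/(2·0.990) = 0.0929.
ω_d = 0.990·√(1 − 0.0929²) = 0.986 rad/s. Then t_p = π/ω_d = 3.19 s.

t_p ≈ 3.19 s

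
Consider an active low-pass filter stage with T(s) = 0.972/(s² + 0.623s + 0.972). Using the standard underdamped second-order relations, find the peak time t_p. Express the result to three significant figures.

Comparing the denominator to s² + 2ζω_n s + ω_n²: ω_n = √0.972 = 0.986 rad/s, and 2ζω_n = 0.623 so ζ = 0.623/(2·0.986) = 0.316.
The damped frequency ω_d = ω_n√(1−ζ²) = 0.935 rad/s. Then t_p = π/ω_d = 3.36 s.

t_p ≈ 3.36 s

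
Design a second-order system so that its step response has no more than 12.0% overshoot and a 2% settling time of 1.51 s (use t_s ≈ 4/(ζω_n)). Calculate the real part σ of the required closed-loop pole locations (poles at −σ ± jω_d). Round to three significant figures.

σ ≈ 2.65

The settling-time spec alone fixes σ = ζω_n = 4/t_s = 4/1.51 = 2.65.
(Overshoot then fixes ζ = 0.559 and hence ω_d = σ·√(1−ζ²)/ζ = 3.93 rad/s.)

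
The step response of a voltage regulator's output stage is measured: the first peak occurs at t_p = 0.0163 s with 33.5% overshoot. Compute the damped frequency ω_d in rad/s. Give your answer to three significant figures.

ω_d ≈ 193 rad/s

t_p = π/ω_d, so ω_d = π/0.0163 = 193 rad/s.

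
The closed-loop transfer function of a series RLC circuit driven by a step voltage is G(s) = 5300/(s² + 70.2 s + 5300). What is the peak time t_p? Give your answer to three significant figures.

Comparing the denominator to s² + 2ζω_n s + ω_n²: ω_n = √5300 = 72.8 rad/s, and 2ζω_n = 70.2 so ζ = 70.2/(2·72.8) = 0.482.
ω_d = ω_n√(1−ζ²) = 63.8 rad/s. Then t_p = π/ω_d = 0.0493 s.

t_p ≈ 0.0493 s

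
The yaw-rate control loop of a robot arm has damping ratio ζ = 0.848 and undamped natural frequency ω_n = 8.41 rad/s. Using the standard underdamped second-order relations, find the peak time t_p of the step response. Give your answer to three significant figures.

t_p ≈ 0.705 s

The damped frequency is ω_d = ω_n√(1−ζ²) = 8.41·√(1−0.719) = 4.46 rad/s.
Peak time t_p = π/ω_d = π/4.46 = 0.705 s.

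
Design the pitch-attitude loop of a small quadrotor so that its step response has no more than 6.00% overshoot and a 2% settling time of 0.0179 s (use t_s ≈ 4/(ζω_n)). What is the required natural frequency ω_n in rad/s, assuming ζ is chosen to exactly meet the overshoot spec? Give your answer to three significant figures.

ω_n ≈ 335 rad/s

Inverting the overshoot relation: ζ = |ln 0.0600|/√(π² + ln²0.0600) = 0.667.
Then ω_n = 4/(ζ t_s) = 4/(0.667 × 0.0179) = 335 rad/s.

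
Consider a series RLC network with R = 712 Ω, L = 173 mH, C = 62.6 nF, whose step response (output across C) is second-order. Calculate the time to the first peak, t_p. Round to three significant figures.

t_p ≈ 0.000335 s

For a series RLC circuit (capacitor voltage as output), ω_n = 1/√(LC) = 1/√(173 mH · 62.6 nF) = 9610 rad/s.
ζ = (R/2)·√(C/L) = (712/2)·√(62.6 nF/173 mH) = 0.214.
The damped frequency ω_d = ω_n√(1−ζ²) = 9390 rad/s. t_p = π/ω_d = 0.000335 s.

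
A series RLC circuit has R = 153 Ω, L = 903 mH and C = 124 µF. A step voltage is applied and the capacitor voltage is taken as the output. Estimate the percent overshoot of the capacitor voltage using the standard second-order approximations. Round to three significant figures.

%OS ≈ 0.174%

For a series RLC circuit (capacitor voltage as output), ω_n = 1/√(LC) = 1/√(903 mH · 124 µF) = 94.5 rad/s.
ζ = (R/2)·√(C/L) = (153/2)·√(124 µF/903 mH) = 0.896.
%OS = 100 e^{−πζ/√(1−ζ²)} with ζ = 0.896 gives 0.174%.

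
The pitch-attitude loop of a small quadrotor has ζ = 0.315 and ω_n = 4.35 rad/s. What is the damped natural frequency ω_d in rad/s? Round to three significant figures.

ω_d = ω_n√(1−ζ²) = 4.35·√0.901 = 4.13 rad/s.

ω_d ≈ 4.13 rad/s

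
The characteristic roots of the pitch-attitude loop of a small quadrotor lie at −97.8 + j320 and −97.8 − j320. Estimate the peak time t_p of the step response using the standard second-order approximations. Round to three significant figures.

t_p ≈ 0.00982 s

t_p = π/ω_d with ω_d = 320 (the imaginary part), so t_p = 0.00982 s.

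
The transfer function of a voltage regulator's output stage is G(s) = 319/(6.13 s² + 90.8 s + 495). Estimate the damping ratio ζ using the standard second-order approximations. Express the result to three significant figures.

ζ ≈ 0.824

Dividing through by 6.13: denominator becomes s² + 14.81 s + 80.75.
So ω_n = √80.75 = 8.99 rad/s and ζ = 14.81/(2·8.99) = 0.824.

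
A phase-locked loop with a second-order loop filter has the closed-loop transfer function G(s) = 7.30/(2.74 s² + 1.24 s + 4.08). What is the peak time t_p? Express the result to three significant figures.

t_p ≈ 2.62 s

Dividing through by 2.74: denominator becomes s² + 0.4526 s + 1.489.
So ω_n = √1.489 = 1.22 rad/s and ζ = 0.4526/(2·1.22) = 0.185.
The damped frequency ω_d = ω_n√(1−ζ²) = 1.20 rad/s. t_p = π/ω_d = 2.62 s.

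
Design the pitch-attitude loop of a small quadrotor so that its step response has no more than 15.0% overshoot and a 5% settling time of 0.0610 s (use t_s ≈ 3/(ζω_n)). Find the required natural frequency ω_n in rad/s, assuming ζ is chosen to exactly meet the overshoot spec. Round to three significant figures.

ω_n ≈ 95.1 rad/s

ζ = −ln(OS)/√(π² + (ln OS)²). With OS = 0.150, ln OS = −1.897 and ζ = 1.897/3.670 = 0.517.
From t_s ≈ 3/(ζω_n): ω_n = 3/(ζ·t_s) = 3/(0.517·0.0610) = 95.1 rad/s.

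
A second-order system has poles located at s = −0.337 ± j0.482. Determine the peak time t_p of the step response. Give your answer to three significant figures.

t_p ≈ 6.52 s

t_p = π/ω_d with ω_d = 0.482 (the imaginary part), so t_p = 6.52 s.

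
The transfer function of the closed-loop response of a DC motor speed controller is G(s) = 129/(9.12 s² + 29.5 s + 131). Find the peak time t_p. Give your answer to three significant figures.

Dividing through by 9.12: denominator becomes s² + 3.235 s + 14.36.
So ω_n = √14.36 = 3.79 rad/s and ζ = 3.235/(2·3.79) = 0.427.
ω_d = ω_n√(1−ζ²) = 3.43 rad/s. t_p = π/ω_d = 0.917 s.

t_p ≈ 0.917 s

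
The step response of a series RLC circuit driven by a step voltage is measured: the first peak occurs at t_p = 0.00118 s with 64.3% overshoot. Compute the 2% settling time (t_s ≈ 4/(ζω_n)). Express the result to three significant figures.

t_s ≈ 0.0107 s

ζ from %OS: ζ = |ln 0.643|/√(π²+ln²0.643) = 0.139.
t_p = π/ω_d ⇒ ω_d = 2660 rad/s; then ω_n = ω_d/√(1−ζ²) = 2690 rad/s.
t_s ≈ 4/(ζω_n) = 4/(0.139·2690) = 0.0107 s.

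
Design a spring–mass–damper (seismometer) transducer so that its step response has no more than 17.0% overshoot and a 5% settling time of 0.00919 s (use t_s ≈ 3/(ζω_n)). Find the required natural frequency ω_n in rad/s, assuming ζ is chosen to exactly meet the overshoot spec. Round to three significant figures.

Inverting the overshoot relation: ζ = |ln 0.170|/√(π² + ln²0.170) = 0.491.
Then ω_n = 3/(ζ t_s) = 3/(0.491 × 0.00919) = 664 rad/s.

ω_n ≈ 664 rad/s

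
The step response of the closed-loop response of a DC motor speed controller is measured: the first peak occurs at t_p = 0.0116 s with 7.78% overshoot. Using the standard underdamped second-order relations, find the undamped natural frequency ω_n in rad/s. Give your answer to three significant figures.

ζ from %OS: ζ = |ln 0.0778|/√(π²+ln²0.0778) = 0.631.
t_p = π/ω_d ⇒ ω_d = 271 rad/s; then ω_n = ω_d/√(1−ζ²) = 349 rad/s.

ω_n ≈ 349 rad/s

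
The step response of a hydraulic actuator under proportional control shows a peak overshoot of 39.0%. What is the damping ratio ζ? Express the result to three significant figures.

ζ ≈ 0.287

From %OS = 100·exp(−πζ/√(1−ζ²)), invert to get ζ = −ln(OS)/√(π² + ln²(OS)) with OS = 0.390.
−ln 0.390 = 0.9416, so ζ = 0.9416/√(π² + 0.8866) = 0.287.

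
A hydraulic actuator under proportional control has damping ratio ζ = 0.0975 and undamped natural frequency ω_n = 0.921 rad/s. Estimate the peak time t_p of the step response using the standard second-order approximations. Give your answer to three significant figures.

The damped frequency is ω_d = ω_n√(1−ζ²) = 0.921·√(1−0.00951) = 0.917 rad/s.
Peak time t_p = π/ω_d = π/0.917 = 3.43 s.

t_p ≈ 3.43 s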